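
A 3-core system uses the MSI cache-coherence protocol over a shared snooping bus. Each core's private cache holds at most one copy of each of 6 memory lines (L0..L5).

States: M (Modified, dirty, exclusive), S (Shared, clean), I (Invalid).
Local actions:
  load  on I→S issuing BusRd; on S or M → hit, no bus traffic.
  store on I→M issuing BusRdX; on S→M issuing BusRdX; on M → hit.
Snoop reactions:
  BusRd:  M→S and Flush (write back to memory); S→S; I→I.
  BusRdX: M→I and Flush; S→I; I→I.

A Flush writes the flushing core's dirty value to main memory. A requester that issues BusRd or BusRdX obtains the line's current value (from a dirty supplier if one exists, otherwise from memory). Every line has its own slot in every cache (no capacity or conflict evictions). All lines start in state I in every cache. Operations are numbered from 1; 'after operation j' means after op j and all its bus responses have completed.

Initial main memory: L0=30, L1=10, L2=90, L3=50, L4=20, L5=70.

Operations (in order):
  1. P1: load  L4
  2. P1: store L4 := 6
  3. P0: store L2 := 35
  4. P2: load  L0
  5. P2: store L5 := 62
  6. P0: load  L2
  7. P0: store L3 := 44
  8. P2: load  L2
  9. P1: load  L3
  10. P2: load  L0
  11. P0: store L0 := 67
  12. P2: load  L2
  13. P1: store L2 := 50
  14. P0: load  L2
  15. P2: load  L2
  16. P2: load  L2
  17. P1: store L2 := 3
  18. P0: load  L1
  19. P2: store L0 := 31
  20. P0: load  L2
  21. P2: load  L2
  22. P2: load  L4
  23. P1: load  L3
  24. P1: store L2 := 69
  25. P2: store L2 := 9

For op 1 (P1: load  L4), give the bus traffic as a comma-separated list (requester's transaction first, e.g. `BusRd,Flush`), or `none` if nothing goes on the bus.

step 1: P1: load  L4  ⟶  ISI  (L4)  txn=BusRd  M[L4]=20
step 2: P1: store L4 := 6  ⟶  IMI  (L4)  txn=BusRdX  M[L4]=20
step 3: P0: store L2 := 35  ⟶  MII  (L2)  txn=BusRdX  M[L2]=90
step 4: P2: load  L0  ⟶  IIS  (L0)  txn=BusRd  M[L0]=30
step 5: P2: store L5 := 62  ⟶  IIM  (L5)  txn=BusRdX  M[L5]=70
step 6: P0: load  L2  ⟶  MII  (L2)  txn=∅  M[L2]=90
step 7: P0: store L3 := 44  ⟶  MII  (L3)  txn=BusRdX  M[L3]=50
step 8: P2: load  L2  ⟶  SIS  (L2)  txn=BusRd+Flush  M[L2]=35
step 9: P1: load  L3  ⟶  SSI  (L3)  txn=BusRd+Flush  M[L3]=44
step 10: P2: load  L0  ⟶  IIS  (L0)  txn=∅  M[L0]=30
step 11: P0: store L0 := 67  ⟶  MII  (L0)  txn=BusRdX  M[L0]=30
step 12: P2: load  L2  ⟶  SIS  (L2)  txn=∅  M[L2]=35
step 13: P1: store L2 := 50  ⟶  IMI  (L2)  txn=BusRdX  M[L2]=35
step 14: P0: load  L2  ⟶  SSI  (L2)  txn=BusRd+Flush  M[L2]=50
step 15: P2: load  L2  ⟶  SSS  (L2)  txn=BusRd  M[L2]=50
step 16: P2: load  L2  ⟶  SSS  (L2)  txn=∅  M[L2]=50
step 17: P1: store L2 := 3  ⟶  IMI  (L2)  txn=BusRdX  M[L2]=50
step 18: P0: load  L1  ⟶  SII  (L1)  txn=BusRd  M[L1]=10
step 19: P2: store L0 := 31  ⟶  IIM  (L0)  txn=BusRdX+Flush  M[L0]=67
step 20: P0: load  L2  ⟶  SSI  (L2)  txn=BusRd+Flush  M[L2]=3
step 21: P2: load  L2  ⟶  SSS  (L2)  txn=BusRd  M[L2]=3
step 22: P2: load  L4  ⟶  ISS  (L4)  txn=BusRd+Flush  M[L4]=6
step 23: P1: load  L3  ⟶  SSI  (L3)  txn=∅  M[L3]=44
step 24: P1: store L2 := 69  ⟶  IMI  (L2)  txn=BusRdX  M[L2]=3
step 25: P2: store L2 := 9  ⟶  IIM  (L2)  txn=BusRdX+Flush  M[L2]=69

bus = BusRd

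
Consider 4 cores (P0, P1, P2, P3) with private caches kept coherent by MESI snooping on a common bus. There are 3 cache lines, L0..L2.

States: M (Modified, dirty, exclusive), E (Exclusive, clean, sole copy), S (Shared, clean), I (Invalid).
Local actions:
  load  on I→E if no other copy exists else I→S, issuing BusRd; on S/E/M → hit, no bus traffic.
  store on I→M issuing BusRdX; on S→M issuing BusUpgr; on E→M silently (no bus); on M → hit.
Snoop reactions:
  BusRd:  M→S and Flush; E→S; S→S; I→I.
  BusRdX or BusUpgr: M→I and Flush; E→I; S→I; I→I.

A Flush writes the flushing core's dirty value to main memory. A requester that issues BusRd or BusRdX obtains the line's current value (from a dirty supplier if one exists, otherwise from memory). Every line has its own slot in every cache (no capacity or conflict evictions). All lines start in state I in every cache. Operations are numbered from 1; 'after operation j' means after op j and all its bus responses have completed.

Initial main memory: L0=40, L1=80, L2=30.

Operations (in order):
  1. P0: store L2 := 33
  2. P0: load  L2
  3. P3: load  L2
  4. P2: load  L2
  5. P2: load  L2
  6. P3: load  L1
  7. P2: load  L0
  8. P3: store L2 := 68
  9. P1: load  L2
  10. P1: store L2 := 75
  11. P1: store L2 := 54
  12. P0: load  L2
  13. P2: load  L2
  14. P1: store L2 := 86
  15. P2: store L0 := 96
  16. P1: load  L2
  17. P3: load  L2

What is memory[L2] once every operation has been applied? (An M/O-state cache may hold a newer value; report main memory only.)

step 1: P0: store L2 := 33  ⟶  MIII  (L2)  txn=BusRdX  M[L2]=30
step 2: P0: load  L2  ⟶  MIII  (L2)  txn=∅  M[L2]=30
step 3: P3: load  L2  ⟶  SIIS  (L2)  txn=BusRd+Flush  M[L2]=33
step 4: P2: load  L2  ⟶  SISS  (L2)  txn=BusRd  M[L2]=33
step 5: P2: load  L2  ⟶  SISS  (L2)  txn=∅  M[L2]=33
step 6: P3: load  L1  ⟶  IIIE  (L1)  txn=BusRd  M[L1]=80
step 7: P2: load  L0  ⟶  IIEI  (L0)  txn=BusRd  M[L0]=40
step 8: P3: store L2 := 68  ⟶  IIIM  (L2)  txn=BusUpgr  M[L2]=33
step 9: P1: load  L2  ⟶  ISIS  (L2)  txn=BusRd+Flush  M[L2]=68
step 10: P1: store L2 := 75  ⟶  IMII  (L2)  txn=BusUpgr  M[L2]=68
step 11: P1: store L2 := 54  ⟶  IMII  (L2)  txn=∅  M[L2]=68
step 12: P0: load  L2  ⟶  SSII  (L2)  txn=BusRd+Flush  M[L2]=54
step 13: P2: load  L2  ⟶  SSSI  (L2)  txn=BusRd  M[L2]=54
step 14: P1: store L2 := 86  ⟶  IMII  (L2)  txn=BusUpgr  M[L2]=54
step 15: P2: store L0 := 96  ⟶  IIMI  (L0)  txn=∅  M[L0]=40
step 16: P1: load  L2  ⟶  IMII  (L2)  txn=∅  M[L2]=54
step 17: P3: load  L2  ⟶  ISIS  (L2)  txn=BusRd+Flush  M[L2]=86

memory[L2] = 86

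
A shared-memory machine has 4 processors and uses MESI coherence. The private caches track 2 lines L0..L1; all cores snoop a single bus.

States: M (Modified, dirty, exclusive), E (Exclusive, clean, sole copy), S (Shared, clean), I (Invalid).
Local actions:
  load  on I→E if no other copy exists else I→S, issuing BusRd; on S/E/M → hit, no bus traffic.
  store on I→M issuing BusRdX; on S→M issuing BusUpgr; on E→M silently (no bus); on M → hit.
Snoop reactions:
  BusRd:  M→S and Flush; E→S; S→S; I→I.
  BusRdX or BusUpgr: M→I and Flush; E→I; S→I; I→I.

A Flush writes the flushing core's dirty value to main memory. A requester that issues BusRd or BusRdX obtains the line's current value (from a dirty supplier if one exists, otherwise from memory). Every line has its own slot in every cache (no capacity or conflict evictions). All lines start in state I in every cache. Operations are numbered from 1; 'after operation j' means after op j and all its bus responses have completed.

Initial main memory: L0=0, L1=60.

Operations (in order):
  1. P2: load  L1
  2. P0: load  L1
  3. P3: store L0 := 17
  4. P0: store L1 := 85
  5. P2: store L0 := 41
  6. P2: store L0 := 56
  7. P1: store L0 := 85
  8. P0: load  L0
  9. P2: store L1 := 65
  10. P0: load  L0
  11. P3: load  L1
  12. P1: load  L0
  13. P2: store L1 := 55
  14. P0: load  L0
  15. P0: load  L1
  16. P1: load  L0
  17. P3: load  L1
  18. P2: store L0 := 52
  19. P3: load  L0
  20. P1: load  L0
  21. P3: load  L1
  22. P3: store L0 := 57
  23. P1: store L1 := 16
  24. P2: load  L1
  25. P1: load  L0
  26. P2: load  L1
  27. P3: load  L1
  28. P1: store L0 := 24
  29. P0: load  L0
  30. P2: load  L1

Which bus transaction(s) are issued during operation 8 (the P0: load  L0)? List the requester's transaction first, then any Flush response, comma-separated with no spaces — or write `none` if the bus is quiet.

[1] P2: load  L1 | P0:I, P1:I, P2:E(60), P3:I | bus: BusRd
[2] P0: load  L1 | P0:S(60), P1:I, P2:S(60), P3:I | bus: BusRd
[3] P3: store L0 := 17 | P0:I, P1:I, P2:I, P3:M(17) | bus: BusRdX
[4] P0: store L1 := 85 | P0:M(85), P1:I, P2:I, P3:I | bus: BusUpgr
[5] P2: store L0 := 41 | P0:I, P1:I, P2:M(41), P3:I | bus: BusRdX,Flush
[6] P2: store L0 := 56 | P0:I, P1:I, P2:M(56), P3:I | bus: none
[7] P1: store L0 := 85 | P0:I, P1:M(85), P2:I, P3:I | bus: BusRdX,Flush
[8] P0: load  L0 | P0:S(85), P1:S(85), P2:I, P3:I | bus: BusRd,Flush
[9] P2: store L1 := 65 | P0:I, P1:I, P2:M(65), P3:I | bus: BusRdX,Flush
[10] P0: load  L0 | P0:S(85), P1:S(85), P2:I, P3:I | bus: none
[11] P3: load  L1 | P0:I, P1:I, P2:S(65), P3:S(65) | bus: BusRd,Flush
[12] P1: load  L0 | P0:S(85), P1:S(85), P2:I, P3:I | bus: none
[13] P2: store L1 := 55 | P0:I, P1:I, P2:M(55), P3:I | bus: BusUpgr
[14] P0: load  L0 | P0:S(85), P1:S(85), P2:I, P3:I | bus: none
[15] P0: load  L1 | P0:S(55), P1:I, P2:S(55), P3:I | bus: BusRd,Flush
[16] P1: load  L0 | P0:S(85), P1:S(85), P2:I, P3:I | bus: none
[17] P3: load  L1 | P0:S(55), P1:I, P2:S(55), P3:S(55) | bus: BusRd
[18] P2: store L0 := 52 | P0:I, P1:I, P2:M(52), P3:I | bus: BusRdX
[19] P3: load  L0 | P0:I, P1:I, P2:S(52), P3:S(52) | bus: BusRd,Flush
[20] P1: load  L0 | P0:I, P1:S(52), P2:S(52), P3:S(52) | bus: BusRd
[21] P3: load  L1 | P0:S(55), P1:I, P2:S(55), P3:S(55) | bus: none
[22] P3: store L0 := 57 | P0:I, P1:I, P2:I, P3:M(57) | bus: BusUpgr
[23] P1: store L1 := 16 | P0:I, P1:M(16), P2:I, P3:I | bus: BusRdX
[24] P2: load  L1 | P0:I, P1:S(16), P2:S(16), P3:I | bus: BusRd,Flush
[25] P1: load  L0 | P0:I, P1:S(57), P2:I, P3:S(57) | bus: BusRd,Flush
[26] P2: load  L1 | P0:I, P1:S(16), P2:S(16), P3:I | bus: none
[27] P3: load  L1 | P0:I, P1:S(16), P2:S(16), P3:S(16) | bus: BusRd
[28] P1: store L0 := 24 | P0:I, P1:M(24), P2:I, P3:I | bus: BusUpgr
[29] P0: load  L0 | P0:S(24), P1:S(24), P2:I, P3:I | bus: BusRd,Flush
[30] P2: load  L1 | P0:I, P1:S(16), P2:S(16), P3:S(16) | bus: none

bus = BusRd,Flush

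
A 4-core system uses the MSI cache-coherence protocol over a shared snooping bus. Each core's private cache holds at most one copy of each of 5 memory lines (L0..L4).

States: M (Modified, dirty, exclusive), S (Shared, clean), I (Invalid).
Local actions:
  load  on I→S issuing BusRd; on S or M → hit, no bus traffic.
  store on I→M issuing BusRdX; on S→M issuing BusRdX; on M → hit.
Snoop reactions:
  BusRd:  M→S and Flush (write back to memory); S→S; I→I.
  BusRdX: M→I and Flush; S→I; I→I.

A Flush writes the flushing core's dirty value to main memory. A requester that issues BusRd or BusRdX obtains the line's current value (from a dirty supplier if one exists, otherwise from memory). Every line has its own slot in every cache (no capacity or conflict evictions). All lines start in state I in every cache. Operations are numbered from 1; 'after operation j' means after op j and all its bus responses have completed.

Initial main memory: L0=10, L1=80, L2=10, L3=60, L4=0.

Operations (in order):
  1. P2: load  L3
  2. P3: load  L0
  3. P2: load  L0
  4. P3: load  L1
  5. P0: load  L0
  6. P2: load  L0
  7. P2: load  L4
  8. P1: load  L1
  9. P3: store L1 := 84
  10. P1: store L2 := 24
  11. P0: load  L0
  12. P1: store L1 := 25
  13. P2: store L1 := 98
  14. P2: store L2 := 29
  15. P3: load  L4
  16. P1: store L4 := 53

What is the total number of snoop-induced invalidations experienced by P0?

1. P2: load  L3  bus=[BusRd]  L3: P0=I P1=I P2=S P3=I  mem[L3]=60
2. P3: load  L0  bus=[BusRd]  L0: P0=I P1=I P2=I P3=S  mem[L0]=10
3. P2: load  L0  bus=[BusRd]  L0: P0=I P1=I P2=S P3=S  mem[L0]=10
4. P3: load  L1  bus=[BusRd]  L1: P0=I P1=I P2=I P3=S  mem[L1]=80
5. P0: load  L0  bus=[BusRd]  L0: P0=S P1=I P2=S P3=S  mem[L0]=10
6. P2: load  L0  bus=[-]  L0: P0=S P1=I P2=S P3=S  mem[L0]=10
7. P2: load  L4  bus=[BusRd]  L4: P0=I P1=I P2=S P3=I  mem[L4]=0
8. P1: load  L1  bus=[BusRd]  L1: P0=I P1=S P2=I P3=S  mem[L1]=80
9. P3: store L1 := 84  bus=[BusRdX]  L1: P0=I P1=I P2=I P3=M  mem[L1]=80
10. P1: store L2 := 24  bus=[BusRdX]  L2: P0=I P1=M P2=I P3=I  mem[L2]=10
11. P0: load  L0  bus=[-]  L0: P0=S P1=I P2=S P3=S  mem[L0]=10
12. P1: store L1 := 25  bus=[BusRdX,Flush]  L1: P0=I P1=M P2=I P3=I  mem[L1]=84
13. P2: store L1 := 98  bus=[BusRdX,Flush]  L1: P0=I P1=I P2=M P3=I  mem[L1]=25
14. P2: store L2 := 29  bus=[BusRdX,Flush]  L2: P0=I P1=I P2=M P3=I  mem[L2]=24
15. P3: load  L4  bus=[BusRd]  L4: P0=I P1=I P2=S P3=S  mem[L4]=0
16. P1: store L4 := 53  bus=[BusRdX]  L4: P0=I P1=M P2=I P3=I  mem[L4]=0

invalidations = 0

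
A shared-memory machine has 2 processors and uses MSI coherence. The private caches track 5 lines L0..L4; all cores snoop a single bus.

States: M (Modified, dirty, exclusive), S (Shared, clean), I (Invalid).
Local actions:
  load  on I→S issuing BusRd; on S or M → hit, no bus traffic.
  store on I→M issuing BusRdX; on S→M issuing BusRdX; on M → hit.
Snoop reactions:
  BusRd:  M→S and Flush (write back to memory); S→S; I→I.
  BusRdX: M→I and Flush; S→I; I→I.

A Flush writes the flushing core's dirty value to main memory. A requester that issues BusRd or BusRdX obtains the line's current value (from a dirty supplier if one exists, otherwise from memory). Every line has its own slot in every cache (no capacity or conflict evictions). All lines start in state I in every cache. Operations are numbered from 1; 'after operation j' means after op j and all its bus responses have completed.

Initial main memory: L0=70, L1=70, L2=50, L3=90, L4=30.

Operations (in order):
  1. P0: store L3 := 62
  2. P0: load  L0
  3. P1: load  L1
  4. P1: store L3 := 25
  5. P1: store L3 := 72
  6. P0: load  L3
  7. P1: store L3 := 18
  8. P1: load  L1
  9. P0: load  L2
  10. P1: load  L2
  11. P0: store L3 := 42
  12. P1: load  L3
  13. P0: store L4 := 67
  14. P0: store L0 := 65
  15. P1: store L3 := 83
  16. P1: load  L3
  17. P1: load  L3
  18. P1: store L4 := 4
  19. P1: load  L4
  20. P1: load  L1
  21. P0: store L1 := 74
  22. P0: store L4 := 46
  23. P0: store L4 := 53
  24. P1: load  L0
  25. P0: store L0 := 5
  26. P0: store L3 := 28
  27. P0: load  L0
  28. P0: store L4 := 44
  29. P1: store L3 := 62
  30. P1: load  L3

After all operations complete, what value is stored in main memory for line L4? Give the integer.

1. P0: store L3 := 62  bus=[BusRdX]  L3: P0=M P1=I  mem[L3]=90
2. P0: load  L0  bus=[BusRd]  L0: P0=S P1=I  mem[L0]=70
3. P1: load  L1  bus=[BusRd]  L1: P0=I P1=S  mem[L1]=70
4. P1: store L3 := 25  bus=[BusRdX,Flush]  L3: P0=I P1=M  mem[L3]=62
5. P1: store L3 := 72  bus=[-]  L3: P0=I P1=M  mem[L3]=62
6. P0: load  L3  bus=[BusRd,Flush]  L3: P0=S P1=S  mem[L3]=72
7. P1: store L3 := 18  bus=[BusRdX]  L3: P0=I P1=M  mem[L3]=72
8. P1: load  L1  bus=[-]  L1: P0=I P1=S  mem[L1]=70
9. P0: load  L2  bus=[BusRd]  L2: P0=S P1=I  mem[L2]=50
10. P1: load  L2  bus=[BusRd]  L2: P0=S P1=S  mem[L2]=50
11. P0: store L3 := 42  bus=[BusRdX,Flush]  L3: P0=M P1=I  mem[L3]=18
12. P1: load  L3  bus=[BusRd,Flush]  L3: P0=S P1=S  mem[L3]=42
13. P0: store L4 := 67  bus=[BusRdX]  L4: P0=M P1=I  mem[L4]=30
14. P0: store L0 := 65  bus=[BusRdX]  L0: P0=M P1=I  mem[L0]=70
15. P1: store L3 := 83  bus=[BusRdX]  L3: P0=I P1=M  mem[L3]=42
16. P1: load  L3  bus=[-]  L3: P0=I P1=M  mem[L3]=42
17. P1: load  L3  bus=[-]  L3: P0=I P1=M  mem[L3]=42
18. P1: store L4 := 4  bus=[BusRdX,Flush]  L4: P0=I P1=M  mem[L4]=67
19. P1: load  L4  bus=[-]  L4: P0=I P1=M  mem[L4]=67
20. P1: load  L1  bus=[-]  L1: P0=I P1=S  mem[L1]=70
21. P0: store L1 := 74  bus=[BusRdX]  L1: P0=M P1=I  mem[L1]=70
22. P0: store L4 := 46  bus=[BusRdX,Flush]  L4: P0=M P1=I  mem[L4]=4
23. P0: store L4 := 53  bus=[-]  L4: P0=M P1=I  mem[L4]=4
24. P1: load  L0  bus=[BusRd,Flush]  L0: P0=S P1=S  mem[L0]=65
25. P0: store L0 := 5  bus=[BusRdX]  L0: P0=M P1=I  mem[L0]=65
26. P0: store L3 := 28  bus=[BusRdX,Flush]  L3: P0=M P1=I  mem[L3]=83
27. P0: load  L0  bus=[-]  L0: P0=M P1=I  mem[L0]=65
28. P0: store L4 := 44  bus=[-]  L4: P0=M P1=I  mem[L4]=4
29. P1: store L3 := 62  bus=[BusRdX,Flush]  L3: P0=I P1=M  mem[L3]=28
30. P1: load  L3  bus=[-]  L3: P0=I P1=M  mem[L3]=28

memory[L4] = 4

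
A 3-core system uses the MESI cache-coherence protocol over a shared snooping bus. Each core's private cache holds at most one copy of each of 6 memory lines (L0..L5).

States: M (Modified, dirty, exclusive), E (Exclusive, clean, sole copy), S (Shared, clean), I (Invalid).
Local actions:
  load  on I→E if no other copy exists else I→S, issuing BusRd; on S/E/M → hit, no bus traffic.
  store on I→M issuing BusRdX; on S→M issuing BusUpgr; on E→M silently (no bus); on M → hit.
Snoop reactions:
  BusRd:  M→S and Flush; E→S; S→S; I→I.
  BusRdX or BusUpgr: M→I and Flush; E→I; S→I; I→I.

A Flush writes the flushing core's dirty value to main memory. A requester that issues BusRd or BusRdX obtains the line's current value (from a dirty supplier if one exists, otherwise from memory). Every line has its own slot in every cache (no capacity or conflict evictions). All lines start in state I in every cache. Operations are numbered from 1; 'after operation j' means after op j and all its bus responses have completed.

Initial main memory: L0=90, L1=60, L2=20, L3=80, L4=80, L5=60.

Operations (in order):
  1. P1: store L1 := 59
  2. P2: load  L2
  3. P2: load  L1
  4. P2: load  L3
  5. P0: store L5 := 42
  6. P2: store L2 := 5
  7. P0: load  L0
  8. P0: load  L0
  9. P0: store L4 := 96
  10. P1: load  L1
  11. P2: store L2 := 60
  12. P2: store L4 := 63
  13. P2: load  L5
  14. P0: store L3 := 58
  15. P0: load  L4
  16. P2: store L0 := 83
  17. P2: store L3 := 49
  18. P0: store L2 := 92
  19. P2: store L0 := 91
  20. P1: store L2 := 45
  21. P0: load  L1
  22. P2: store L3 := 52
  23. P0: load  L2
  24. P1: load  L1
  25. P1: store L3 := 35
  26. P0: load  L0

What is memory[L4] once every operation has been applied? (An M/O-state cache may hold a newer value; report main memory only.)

[1] P1: store L1 := 59 | P0:I, P1:M(59), P2:I | bus: BusRdX
[2] P2: load  L2 | P0:I, P1:I, P2:E(20) | bus: BusRd
[3] P2: load  L1 | P0:I, P1:S(59), P2:S(59) | bus: BusRd,Flush
[4] P2: load  L3 | P0:I, P1:I, P2:E(80) | bus: BusRd
[5] P0: store L5 := 42 | P0:M(42), P1:I, P2:I | bus: BusRdX
[6] P2: store L2 := 5 | P0:I, P1:I, P2:M(5) | bus: none
[7] P0: load  L0 | P0:E(90), P1:I, P2:I | bus: BusRd
[8] P0: load  L0 | P0:E(90), P1:I, P2:I | bus: none
[9] P0: store L4 := 96 | P0:M(96), P1:I, P2:I | bus: BusRdX
[10] P1: load  L1 | P0:I, P1:S(59), P2:S(59) | bus: none
[11] P2: store L2 := 60 | P0:I, P1:I, P2:M(60) | bus: none
[12] P2: store L4 := 63 | P0:I, P1:I, P2:M(63) | bus: BusRdX,Flush
[13] P2: load  L5 | P0:S(42), P1:I, P2:S(42) | bus: BusRd,Flush
[14] P0: store L3 := 58 | P0:M(58), P1:I, P2:I | bus: BusRdX
[15] P0: load  L4 | P0:S(63), P1:I, P2:S(63) | bus: BusRd,Flush
[16] P2: store L0 := 83 | P0:I, P1:I, P2:M(83) | bus: BusRdX
[17] P2: store L3 := 49 | P0:I, P1:I, P2:M(49) | bus: BusRdX,Flush
[18] P0: store L2 := 92 | P0:M(92), P1:I, P2:I | bus: BusRdX,Flush
[19] P2: store L0 := 91 | P0:I, P1:I, P2:M(91) | bus: none
[20] P1: store L2 := 45 | P0:I, P1:M(45), P2:I | bus: BusRdX,Flush
[21] P0: load  L1 | P0:S(59), P1:S(59), P2:S(59) | bus: BusRd
[22] P2: store L3 := 52 | P0:I, P1:I, P2:M(52) | bus: none
[23] P0: load  L2 | P0:S(45), P1:S(45), P2:I | bus: BusRd,Flush
[24] P1: load  L1 | P0:S(59), P1:S(59), P2:S(59) | bus: none
[25] P1: store L3 := 35 | P0:I, P1:M(35), P2:I | bus: BusRdX,Flush
[26] P0: load  L0 | P0:S(91), P1:I, P2:S(91) | bus: BusRd,Flush

memory[L4] = 63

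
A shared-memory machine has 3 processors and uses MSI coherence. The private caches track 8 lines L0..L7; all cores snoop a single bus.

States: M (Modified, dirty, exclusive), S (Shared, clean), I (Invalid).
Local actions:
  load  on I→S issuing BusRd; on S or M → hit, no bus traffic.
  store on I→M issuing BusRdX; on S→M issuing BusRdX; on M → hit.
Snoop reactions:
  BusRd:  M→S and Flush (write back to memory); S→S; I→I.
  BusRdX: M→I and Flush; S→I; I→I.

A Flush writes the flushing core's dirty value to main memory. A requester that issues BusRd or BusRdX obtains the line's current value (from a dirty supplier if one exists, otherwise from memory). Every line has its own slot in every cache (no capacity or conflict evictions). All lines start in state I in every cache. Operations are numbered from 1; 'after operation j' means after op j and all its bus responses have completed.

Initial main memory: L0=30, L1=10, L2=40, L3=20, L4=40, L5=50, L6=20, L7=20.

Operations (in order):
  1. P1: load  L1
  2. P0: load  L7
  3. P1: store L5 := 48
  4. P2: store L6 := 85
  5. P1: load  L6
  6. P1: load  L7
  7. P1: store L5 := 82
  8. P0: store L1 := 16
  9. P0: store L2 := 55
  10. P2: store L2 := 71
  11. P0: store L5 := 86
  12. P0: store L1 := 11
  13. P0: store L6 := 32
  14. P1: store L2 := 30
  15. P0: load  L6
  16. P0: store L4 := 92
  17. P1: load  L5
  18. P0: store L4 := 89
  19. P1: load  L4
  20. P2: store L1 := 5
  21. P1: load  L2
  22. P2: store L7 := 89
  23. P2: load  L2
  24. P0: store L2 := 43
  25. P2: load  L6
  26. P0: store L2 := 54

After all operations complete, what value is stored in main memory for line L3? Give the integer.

memory[L3] = 20

  op1 P1: load  L1 → I/S/I on L1; bus BusRd; mem=10
  op2 P0: load  L7 → S/I/I on L7; bus BusRd; mem=20
  op3 P1: store L5 := 48 → I/M/I on L5; bus BusRdX; mem=50
  op4 P2: store L6 := 85 → I/I/M on L6; bus BusRdX; mem=20
  op5 P1: load  L6 → I/S/S on L6; bus BusRd Flush; mem=85
  op6 P1: load  L7 → S/S/I on L7; bus BusRd; mem=20
  op7 P1: store L5 := 82 → I/M/I on L5; bus (none); mem=50
  op8 P0: store L1 := 16 → M/I/I on L1; bus BusRdX; mem=10
  op9 P0: store L2 := 55 → M/I/I on L2; bus BusRdX; mem=40
  op10 P2: store L2 := 71 → I/I/M on L2; bus BusRdX Flush; mem=55
  op11 P0: store L5 := 86 → M/I/I on L5; bus BusRdX Flush; mem=82
  op12 P0: store L1 := 11 → M/I/I on L1; bus (none); mem=10
  op13 P0: store L6 := 32 → M/I/I on L6; bus BusRdX; mem=85
  op14 P1: store L2 := 30 → I/M/I on L2; bus BusRdX Flush; mem=71
  op15 P0: load  L6 → M/I/I on L6; bus (none); mem=85
  op16 P0: store L4 := 92 → M/I/I on L4; bus BusRdX; mem=40
  op17 P1: load  L5 → S/S/I on L5; bus BusRd Flush; mem=86
  op18 P0: store L4 := 89 → M/I/I on L4; bus (none); mem=40
  op19 P1: load  L4 → S/S/I on L4; bus BusRd Flush; mem=89
  op20 P2: store L1 := 5 → I/I/M on L1; bus BusRdX Flush; mem=11
  op21 P1: load  L2 → I/M/I on L2; bus (none); mem=71
  op22 P2: store L7 := 89 → I/I/M on L7; bus BusRdX; mem=20
  op23 P2: load  L2 → I/S/S on L2; bus BusRd Flush; mem=30
  op24 P0: store L2 := 43 → M/I/I on L2; bus BusRdX; mem=30
  op25 P2: load  L6 → S/I/S on L6; bus BusRd Flush; mem=32
  op26 P0: store L2 := 54 → M/I/I on L2; bus (none); mem=30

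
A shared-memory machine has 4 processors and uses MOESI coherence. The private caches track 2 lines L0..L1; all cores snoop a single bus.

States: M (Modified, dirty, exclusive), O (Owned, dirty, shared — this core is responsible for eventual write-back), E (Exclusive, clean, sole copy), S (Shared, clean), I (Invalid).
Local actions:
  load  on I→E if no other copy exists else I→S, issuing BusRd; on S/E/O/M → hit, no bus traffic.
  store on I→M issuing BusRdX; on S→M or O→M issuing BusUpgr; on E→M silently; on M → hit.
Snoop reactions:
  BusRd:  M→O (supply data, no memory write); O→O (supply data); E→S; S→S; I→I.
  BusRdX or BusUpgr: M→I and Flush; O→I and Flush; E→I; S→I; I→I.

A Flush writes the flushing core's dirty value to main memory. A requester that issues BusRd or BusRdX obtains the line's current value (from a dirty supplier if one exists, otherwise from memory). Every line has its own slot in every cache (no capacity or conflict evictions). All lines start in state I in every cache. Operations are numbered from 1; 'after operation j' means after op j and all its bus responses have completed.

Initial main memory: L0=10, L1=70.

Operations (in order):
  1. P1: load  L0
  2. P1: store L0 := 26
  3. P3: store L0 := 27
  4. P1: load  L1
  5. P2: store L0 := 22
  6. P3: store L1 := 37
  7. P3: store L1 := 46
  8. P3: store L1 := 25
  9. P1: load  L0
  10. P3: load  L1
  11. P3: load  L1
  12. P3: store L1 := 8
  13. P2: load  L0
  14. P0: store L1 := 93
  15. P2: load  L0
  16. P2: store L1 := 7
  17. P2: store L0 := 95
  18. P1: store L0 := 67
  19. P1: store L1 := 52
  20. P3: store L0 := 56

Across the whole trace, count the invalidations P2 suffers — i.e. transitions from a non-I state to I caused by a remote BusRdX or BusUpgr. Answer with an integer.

step 1: P1: load  L0  ⟶  IEII  (L0)  txn=BusRd  M[L0]=10
step 2: P1: store L0 := 26  ⟶  IMII  (L0)  txn=∅  M[L0]=10
step 3: P3: store L0 := 27  ⟶  IIIM  (L0)  txn=BusRdX+Flush  M[L0]=26
step 4: P1: load  L1  ⟶  IEII  (L1)  txn=BusRd  M[L1]=70
step 5: P2: store L0 := 22  ⟶  IIMI  (L0)  txn=BusRdX+Flush  M[L0]=27
step 6: P3: store L1 := 37  ⟶  IIIM  (L1)  txn=BusRdX  M[L1]=70
step 7: P3: store L1 := 46  ⟶  IIIM  (L1)  txn=∅  M[L1]=70
step 8: P3: store L1 := 25  ⟶  IIIM  (L1)  txn=∅  M[L1]=70
step 9: P1: load  L0  ⟶  ISOI  (L0)  txn=BusRd  M[L0]=27
step 10: P3: load  L1  ⟶  IIIM  (L1)  txn=∅  M[L1]=70
step 11: P3: load  L1  ⟶  IIIM  (L1)  txn=∅  M[L1]=70
step 12: P3: store L1 := 8  ⟶  IIIM  (L1)  txn=∅  M[L1]=70
step 13: P2: load  L0  ⟶  ISOI  (L0)  txn=∅  M[L0]=27
step 14: P0: store L1 := 93  ⟶  MIII  (L1)  txn=BusRdX+Flush  M[L1]=8
step 15: P2: load  L0  ⟶  ISOI  (L0)  txn=∅  M[L0]=27
step 16: P2: store L1 := 7  ⟶  IIMI  (L1)  txn=BusRdX+Flush  M[L1]=93
step 17: P2: store L0 := 95  ⟶  IIMI  (L0)  txn=BusUpgr  M[L0]=27
step 18: P1: store L0 := 67  ⟶  IMII  (L0)  txn=BusRdX+Flush  M[L0]=95
step 19: P1: store L1 := 52  ⟶  IMII  (L1)  txn=BusRdX+Flush  M[L1]=7
step 20: P3: store L0 := 56  ⟶  IIIM  (L0)  txn=BusRdX+Flush  M[L0]=67

invalidations = 2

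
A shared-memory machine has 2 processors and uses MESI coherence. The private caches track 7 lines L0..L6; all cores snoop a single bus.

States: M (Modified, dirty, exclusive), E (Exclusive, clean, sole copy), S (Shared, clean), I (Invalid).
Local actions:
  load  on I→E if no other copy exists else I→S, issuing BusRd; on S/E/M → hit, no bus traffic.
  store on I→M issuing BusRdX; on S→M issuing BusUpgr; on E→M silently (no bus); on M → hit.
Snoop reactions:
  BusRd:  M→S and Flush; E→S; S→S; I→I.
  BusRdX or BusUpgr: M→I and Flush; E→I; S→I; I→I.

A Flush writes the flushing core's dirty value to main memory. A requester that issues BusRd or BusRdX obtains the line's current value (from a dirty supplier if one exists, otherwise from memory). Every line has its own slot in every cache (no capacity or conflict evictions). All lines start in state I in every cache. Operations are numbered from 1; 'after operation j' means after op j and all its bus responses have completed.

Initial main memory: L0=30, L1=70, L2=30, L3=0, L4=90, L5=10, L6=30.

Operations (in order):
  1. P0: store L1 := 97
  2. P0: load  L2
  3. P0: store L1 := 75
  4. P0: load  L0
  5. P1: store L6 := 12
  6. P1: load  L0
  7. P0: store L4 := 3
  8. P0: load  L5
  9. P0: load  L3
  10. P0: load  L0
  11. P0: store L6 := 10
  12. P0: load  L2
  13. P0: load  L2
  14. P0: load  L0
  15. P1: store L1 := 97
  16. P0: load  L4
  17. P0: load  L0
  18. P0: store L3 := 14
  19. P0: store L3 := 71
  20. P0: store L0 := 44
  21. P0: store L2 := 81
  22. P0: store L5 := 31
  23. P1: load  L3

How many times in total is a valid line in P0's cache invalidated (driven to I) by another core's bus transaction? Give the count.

invalidations = 1

  op1 P0: store L1 := 97 → M/I on L1; bus BusRdX; mem=70
  op2 P0: load  L2 → E/I on L2; bus BusRd; mem=30
  op3 P0: store L1 := 75 → M/I on L1; bus (none); mem=70
  op4 P0: load  L0 → E/I on L0; bus BusRd; mem=30
  op5 P1: store L6 := 12 → I/M on L6; bus BusRdX; mem=30
  op6 P1: load  L0 → S/S on L0; bus BusRd; mem=30
  op7 P0: store L4 := 3 → M/I on L4; bus BusRdX; mem=90
  op8 P0: load  L5 → E/I on L5; bus BusRd; mem=10
  op9 P0: load  L3 → E/I on L3; bus BusRd; mem=0
  op10 P0: load  L0 → S/S on L0; bus (none); mem=30
  op11 P0: store L6 := 10 → M/I on L6; bus BusRdX Flush; mem=12
  op12 P0: load  L2 → E/I on L2; bus (none); mem=30
  op13 P0: load  L2 → E/I on L2; bus (none); mem=30
  op14 P0: load  L0 → S/S on L0; bus (none); mem=30
  op15 P1: store L1 := 97 → I/M on L1; bus BusRdX Flush; mem=75
  op16 P0: load  L4 → M/I on L4; bus (none); mem=90
  op17 P0: load  L0 → S/S on L0; bus (none); mem=30
  op18 P0: store L3 := 14 → M/I on L3; bus (none); mem=0
  op19 P0: store L3 := 71 → M/I on L3; bus (none); mem=0
  op20 P0: store L0 := 44 → M/I on L0; bus BusUpgr; mem=30
  op21 P0: store L2 := 81 → M/I on L2; bus (none); mem=30
  op22 P0: store L5 := 31 → M/I on L5; bus (none); mem=10
  op23 P1: load  L3 → S/S on L3; bus BusRd Flush; mem=71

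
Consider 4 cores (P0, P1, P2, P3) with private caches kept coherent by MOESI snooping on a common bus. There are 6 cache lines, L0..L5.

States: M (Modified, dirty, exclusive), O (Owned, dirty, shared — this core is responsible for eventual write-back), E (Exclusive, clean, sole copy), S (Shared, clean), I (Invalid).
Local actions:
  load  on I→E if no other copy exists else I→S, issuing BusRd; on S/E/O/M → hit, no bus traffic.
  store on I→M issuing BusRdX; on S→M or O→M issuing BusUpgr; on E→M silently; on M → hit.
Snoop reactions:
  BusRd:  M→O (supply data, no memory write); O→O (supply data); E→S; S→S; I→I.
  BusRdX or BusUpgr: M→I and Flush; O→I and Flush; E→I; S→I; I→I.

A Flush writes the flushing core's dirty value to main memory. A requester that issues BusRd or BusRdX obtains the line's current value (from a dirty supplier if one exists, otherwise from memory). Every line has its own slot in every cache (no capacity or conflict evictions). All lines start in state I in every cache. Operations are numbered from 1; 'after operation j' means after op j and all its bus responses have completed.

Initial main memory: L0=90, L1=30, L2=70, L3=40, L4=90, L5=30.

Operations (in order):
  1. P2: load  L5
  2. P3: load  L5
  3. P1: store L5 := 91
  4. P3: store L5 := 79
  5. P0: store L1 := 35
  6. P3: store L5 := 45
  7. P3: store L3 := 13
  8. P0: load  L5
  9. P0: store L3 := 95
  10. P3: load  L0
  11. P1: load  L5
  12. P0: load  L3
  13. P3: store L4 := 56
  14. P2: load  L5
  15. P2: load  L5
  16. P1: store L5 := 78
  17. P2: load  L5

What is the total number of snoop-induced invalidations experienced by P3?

invalidations = 3

  op1 P2: load  L5 → I/I/E/I on L5; bus BusRd; mem=30
  op2 P3: load  L5 → I/I/S/S on L5; bus BusRd; mem=30
  op3 P1: store L5 := 91 → I/M/I/I on L5; bus BusRdX; mem=30
  op4 P3: store L5 := 79 → I/I/I/M on L5; bus BusRdX Flush; mem=91
  op5 P0: store L1 := 35 → M/I/I/I on L1; bus BusRdX; mem=30
  op6 P3: store L5 := 45 → I/I/I/M on L5; bus (none); mem=91
  op7 P3: store L3 := 13 → I/I/I/M on L3; bus BusRdX; mem=40
  op8 P0: load  L5 → S/I/I/O on L5; bus BusRd; mem=91
  op9 P0: store L3 := 95 → M/I/I/I on L3; bus BusRdX Flush; mem=13
  op10 P3: load  L0 → I/I/I/E on L0; bus BusRd; mem=90
  op11 P1: load  L5 → S/S/I/O on L5; bus BusRd; mem=91
  op12 P0: load  L3 → M/I/I/I on L3; bus (none); mem=13
  op13 P3: store L4 := 56 → I/I/I/M on L4; bus BusRdX; mem=90
  op14 P2: load  L5 → S/S/S/O on L5; bus BusRd; mem=91
  op15 P2: load  L5 → S/S/S/O on L5; bus (none); mem=91
  op16 P1: store L5 := 78 → I/M/I/I on L5; bus BusUpgr Flush; mem=45
  op17 P2: load  L5 → I/O/S/I on L5; bus BusRd; mem=45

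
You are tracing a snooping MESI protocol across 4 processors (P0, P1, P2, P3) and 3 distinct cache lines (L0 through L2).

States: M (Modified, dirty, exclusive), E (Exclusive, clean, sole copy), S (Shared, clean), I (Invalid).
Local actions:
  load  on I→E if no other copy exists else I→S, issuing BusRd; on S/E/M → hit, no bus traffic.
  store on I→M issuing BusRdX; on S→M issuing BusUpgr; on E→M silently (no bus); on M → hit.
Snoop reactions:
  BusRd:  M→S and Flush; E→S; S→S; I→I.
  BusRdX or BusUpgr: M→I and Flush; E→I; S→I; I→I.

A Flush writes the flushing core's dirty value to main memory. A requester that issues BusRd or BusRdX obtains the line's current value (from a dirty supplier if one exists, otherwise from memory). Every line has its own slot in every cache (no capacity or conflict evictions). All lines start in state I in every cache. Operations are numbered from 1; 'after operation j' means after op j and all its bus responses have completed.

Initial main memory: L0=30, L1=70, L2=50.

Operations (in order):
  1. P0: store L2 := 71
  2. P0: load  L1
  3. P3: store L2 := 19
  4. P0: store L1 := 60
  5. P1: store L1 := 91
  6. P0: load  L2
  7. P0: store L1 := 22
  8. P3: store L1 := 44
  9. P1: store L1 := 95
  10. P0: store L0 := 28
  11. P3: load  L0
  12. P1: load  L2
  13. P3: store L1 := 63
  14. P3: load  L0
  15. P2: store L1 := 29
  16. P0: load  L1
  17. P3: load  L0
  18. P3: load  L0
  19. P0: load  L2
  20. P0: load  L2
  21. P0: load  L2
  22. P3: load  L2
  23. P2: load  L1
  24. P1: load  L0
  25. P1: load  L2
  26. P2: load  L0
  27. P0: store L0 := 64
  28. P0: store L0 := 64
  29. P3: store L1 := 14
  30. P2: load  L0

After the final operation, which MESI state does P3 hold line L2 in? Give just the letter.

state = S

step 1: P0: store L2 := 71  ⟶  MIII  (L2)  txn=BusRdX  M[L2]=50
step 2: P0: load  L1  ⟶  EIII  (L1)  txn=BusRd  M[L1]=70
step 3: P3: store L2 := 19  ⟶  IIIM  (L2)  txn=BusRdX+Flush  M[L2]=71
step 4: P0: store L1 := 60  ⟶  MIII  (L1)  txn=∅  M[L1]=70
step 5: P1: store L1 := 91  ⟶  IMII  (L1)  txn=BusRdX+Flush  M[L1]=60
step 6: P0: load  L2  ⟶  SIIS  (L2)  txn=BusRd+Flush  M[L2]=19
step 7: P0: store L1 := 22  ⟶  MIII  (L1)  txn=BusRdX+Flush  M[L1]=91
step 8: P3: store L1 := 44  ⟶  IIIM  (L1)  txn=BusRdX+Flush  M[L1]=22
step 9: P1: store L1 := 95  ⟶  IMII  (L1)  txn=BusRdX+Flush  M[L1]=44
step 10: P0: store L0 := 28  ⟶  MIII  (L0)  txn=BusRdX  M[L0]=30
step 11: P3: load  L0  ⟶  SIIS  (L0)  txn=BusRd+Flush  M[L0]=28
step 12: P1: load  L2  ⟶  SSIS  (L2)  txn=BusRd  M[L2]=19
step 13: P3: store L1 := 63  ⟶  IIIM  (L1)  txn=BusRdX+Flush  M[L1]=95
step 14: P3: load  L0  ⟶  SIIS  (L0)  txn=∅  M[L0]=28
step 15: P2: store L1 := 29  ⟶  IIMI  (L1)  txn=BusRdX+Flush  M[L1]=63
step 16: P0: load  L1  ⟶  SISI  (L1)  txn=BusRd+Flush  M[L1]=29
step 17: P3: load  L0  ⟶  SIIS  (L0)  txn=∅  M[L0]=28
step 18: P3: load  L0  ⟶  SIIS  (L0)  txn=∅  M[L0]=28
step 19: P0: load  L2  ⟶  SSIS  (L2)  txn=∅  M[L2]=19
step 20: P0: load  L2  ⟶  SSIS  (L2)  txn=∅  M[L2]=19
step 21: P0: load  L2  ⟶  SSIS  (L2)  txn=∅  M[L2]=19
step 22: P3: load  L2  ⟶  SSIS  (L2)  txn=∅  M[L2]=19
step 23: P2: load  L1  ⟶  SISI  (L1)  txn=∅  M[L1]=29
step 24: P1: load  L0  ⟶  SSIS  (L0)  txn=BusRd  M[L0]=28
step 25: P1: load  L2  ⟶  SSIS  (L2)  txn=∅  M[L2]=19
step 26: P2: load  L0  ⟶  SSSS  (L0)  txn=BusRd  M[L0]=28
step 27: P0: store L0 := 64  ⟶  MIII  (L0)  txn=BusUpgr  M[L0]=28
step 28: P0: store L0 := 64  ⟶  MIII  (L0)  txn=∅  M[L0]=28
step 29: P3: store L1 := 14  ⟶  IIIM  (L1)  txn=BusRdX  M[L1]=29
step 30: P2: load  L0  ⟶  SISI  (L0)  txn=BusRd+Flush  M[L0]=64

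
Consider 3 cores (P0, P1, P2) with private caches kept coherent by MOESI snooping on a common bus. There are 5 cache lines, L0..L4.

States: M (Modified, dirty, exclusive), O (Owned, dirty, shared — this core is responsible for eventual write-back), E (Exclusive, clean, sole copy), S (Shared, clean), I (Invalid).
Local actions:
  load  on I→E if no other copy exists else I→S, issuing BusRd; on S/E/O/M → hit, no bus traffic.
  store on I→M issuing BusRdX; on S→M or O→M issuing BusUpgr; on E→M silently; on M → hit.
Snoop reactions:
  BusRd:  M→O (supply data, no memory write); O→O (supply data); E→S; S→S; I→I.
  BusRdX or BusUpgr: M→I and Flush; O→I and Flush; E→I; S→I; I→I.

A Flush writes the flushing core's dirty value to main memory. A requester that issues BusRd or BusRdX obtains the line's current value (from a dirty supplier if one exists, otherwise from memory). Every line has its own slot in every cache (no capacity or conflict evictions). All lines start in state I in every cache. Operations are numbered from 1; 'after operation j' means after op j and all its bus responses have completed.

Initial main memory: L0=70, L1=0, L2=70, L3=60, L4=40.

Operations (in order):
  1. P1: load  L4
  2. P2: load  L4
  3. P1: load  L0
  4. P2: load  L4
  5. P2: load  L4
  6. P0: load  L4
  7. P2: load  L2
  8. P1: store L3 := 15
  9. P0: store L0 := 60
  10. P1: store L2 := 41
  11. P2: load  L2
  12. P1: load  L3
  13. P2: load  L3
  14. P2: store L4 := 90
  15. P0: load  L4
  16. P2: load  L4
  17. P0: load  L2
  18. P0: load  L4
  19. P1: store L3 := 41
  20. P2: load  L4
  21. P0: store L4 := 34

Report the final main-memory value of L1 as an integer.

[1] P1: load  L4 | P0:I, P1:E(40), P2:I | bus: BusRd
[2] P2: load  L4 | P0:I, P1:S(40), P2:S(40) | bus: BusRd
[3] P1: load  L0 | P0:I, P1:E(70), P2:I | bus: BusRd
[4] P2: load  L4 | P0:I, P1:S(40), P2:S(40) | bus: none
[5] P2: load  L4 | P0:I, P1:S(40), P2:S(40) | bus: none
[6] P0: load  L4 | P0:S(40), P1:S(40), P2:S(40) | bus: BusRd
[7] P2: load  L2 | P0:I, P1:I, P2:E(70) | bus: BusRd
[8] P1: store L3 := 15 | P0:I, P1:M(15), P2:I | bus: BusRdX
[9] P0: store L0 := 60 | P0:M(60), P1:I, P2:I | bus: BusRdX
[10] P1: store L2 := 41 | P0:I, P1:M(41), P2:I | bus: BusRdX
[11] P2: load  L2 | P0:I, P1:O(41), P2:S(41) | bus: BusRd
[12] P1: load  L3 | P0:I, P1:M(15), P2:I | bus: none
[13] P2: load  L3 | P0:I, P1:O(15), P2:S(15) | bus: BusRd
[14] P2: store L4 := 90 | P0:I, P1:I, P2:M(90) | bus: BusUpgr
[15] P0: load  L4 | P0:S(90), P1:I, P2:O(90) | bus: BusRd
[16] P2: load  L4 | P0:S(90), P1:I, P2:O(90) | bus: none
[17] P0: load  L2 | P0:S(41), P1:O(41), P2:S(41) | bus: BusRd
[18] P0: load  L4 | P0:S(90), P1:I, P2:O(90) | bus: none
[19] P1: store L3 := 41 | P0:I, P1:M(41), P2:I | bus: BusUpgr
[20] P2: load  L4 | P0:S(90), P1:I, P2:O(90) | bus: none
[21] P0: store L4 := 34 | P0:M(34), P1:I, P2:I | bus: BusUpgr,Flush

memory[L1] = 0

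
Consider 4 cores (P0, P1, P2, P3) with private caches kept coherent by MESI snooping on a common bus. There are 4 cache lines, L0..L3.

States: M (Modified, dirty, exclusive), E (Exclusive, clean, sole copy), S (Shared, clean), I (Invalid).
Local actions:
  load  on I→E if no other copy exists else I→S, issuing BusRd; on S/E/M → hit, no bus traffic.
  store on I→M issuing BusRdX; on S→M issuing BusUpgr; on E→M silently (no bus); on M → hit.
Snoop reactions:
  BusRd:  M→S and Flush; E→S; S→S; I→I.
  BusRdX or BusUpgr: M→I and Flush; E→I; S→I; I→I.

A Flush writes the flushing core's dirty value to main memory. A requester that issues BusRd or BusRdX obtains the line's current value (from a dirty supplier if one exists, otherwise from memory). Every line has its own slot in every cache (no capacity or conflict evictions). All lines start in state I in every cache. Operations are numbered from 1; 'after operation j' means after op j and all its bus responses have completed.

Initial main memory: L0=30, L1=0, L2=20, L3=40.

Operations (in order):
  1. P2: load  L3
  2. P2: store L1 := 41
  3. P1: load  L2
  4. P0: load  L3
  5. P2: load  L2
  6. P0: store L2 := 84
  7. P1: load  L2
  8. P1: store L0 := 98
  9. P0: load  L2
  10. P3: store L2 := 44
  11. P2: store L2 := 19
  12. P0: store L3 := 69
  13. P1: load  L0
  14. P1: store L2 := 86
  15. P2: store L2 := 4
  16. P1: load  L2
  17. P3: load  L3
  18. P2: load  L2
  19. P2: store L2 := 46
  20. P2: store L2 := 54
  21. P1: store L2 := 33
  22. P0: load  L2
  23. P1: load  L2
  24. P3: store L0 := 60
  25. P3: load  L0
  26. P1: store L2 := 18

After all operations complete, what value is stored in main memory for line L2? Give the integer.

[1] P2: load  L3 | P0:I, P1:I, P2:E(40), P3:I | bus: BusRd
[2] P2: store L1 := 41 | P0:I, P1:I, P2:M(41), P3:I | bus: BusRdX
[3] P1: load  L2 | P0:I, P1:E(20), P2:I, P3:I | bus: BusRd
[4] P0: load  L3 | P0:S(40), P1:I, P2:S(40), P3:I | bus: BusRd
[5] P2: load  L2 | P0:I, P1:S(20), P2:S(20), P3:I | bus: BusRd
[6] P0: store L2 := 84 | P0:M(84), P1:I, P2:I, P3:I | bus: BusRdX
[7] P1: load  L2 | P0:S(84), P1:S(84), P2:I, P3:I | bus: BusRd,Flush
[8] P1: store L0 := 98 | P0:I, P1:M(98), P2:I, P3:I | bus: BusRdX
[9] P0: load  L2 | P0:S(84), P1:S(84), P2:I, P3:I | bus: none
[10] P3: store L2 := 44 | P0:I, P1:I, P2:I, P3:M(44) | bus: BusRdX
[11] P2: store L2 := 19 | P0:I, P1:I, P2:M(19), P3:I | bus: BusRdX,Flush
[12] P0: store L3 := 69 | P0:M(69), P1:I, P2:I, P3:I | bus: BusUpgr
[13] P1: load  L0 | P0:I, P1:M(98), P2:I, P3:I | bus: none
[14] P1: store L2 := 86 | P0:I, P1:M(86), P2:I, P3:I | bus: BusRdX,Flush
[15] P2: store L2 := 4 | P0:I, P1:I, P2:M(4), P3:I | bus: BusRdX,Flush
[16] P1: load  L2 | P0:I, P1:S(4), P2:S(4), P3:I | bus: BusRd,Flush
[17] P3: load  L3 | P0:S(69), P1:I, P2:I, P3:S(69) | bus: BusRd,Flush
[18] P2: load  L2 | P0:I, P1:S(4), P2:S(4), P3:I | bus: none
[19] P2: store L2 := 46 | P0:I, P1:I, P2:M(46), P3:I | bus: BusUpgr
[20] P2: store L2 := 54 | P0:I, P1:I, P2:M(54), P3:I | bus: none
[21] P1: store L2 := 33 | P0:I, P1:M(33), P2:I, P3:I | bus: BusRdX,Flush
[22] P0: load  L2 | P0:S(33), P1:S(33), P2:I, P3:I | bus: BusRd,Flush
[23] P1: load  L2 | P0:S(33), P1:S(33), P2:I, P3:I | bus: none
[24] P3: store L0 := 60 | P0:I, P1:I, P2:I, P3:M(60) | bus: BusRdX,Flush
[25] P3: load  L0 | P0:I, P1:I, P2:I, P3:M(60) | bus: none
[26] P1: store L2 := 18 | P0:I, P1:M(18), P2:I, P3:I | bus: BusUpgr

memory[L2] = 33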